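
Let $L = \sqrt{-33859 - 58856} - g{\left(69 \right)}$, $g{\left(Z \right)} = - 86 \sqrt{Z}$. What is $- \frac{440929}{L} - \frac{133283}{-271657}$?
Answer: $\frac{133283}{271657} - \frac{440929}{86 \sqrt{69} + i \sqrt{92715}} \approx -521.84 + 222.64 i$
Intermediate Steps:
$L = 86 \sqrt{69} + i \sqrt{92715}$ ($L = \sqrt{-33859 - 58856} - - 86 \sqrt{69} = \sqrt{-92715} + 86 \sqrt{69} = i \sqrt{92715} + 86 \sqrt{69} = 86 \sqrt{69} + i \sqrt{92715} \approx 714.37 + 304.49 i$)
$- \frac{440929}{L} - \frac{133283}{-271657} = - \frac{440929}{86 \sqrt{69} + i \sqrt{92715}} - \frac{133283}{-271657} = - \frac{440929}{86 \sqrt{69} + i \sqrt{92715}} - - \frac{133283}{271657} = - \frac{440929}{86 \sqrt{69} + i \sqrt{92715}} + \frac{133283}{271657} = \frac{133283}{271657} - \frac{440929}{86 \sqrt{69} + i \sqrt{92715}}$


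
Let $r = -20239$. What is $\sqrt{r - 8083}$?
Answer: $119 i \sqrt{2} \approx 168.29 i$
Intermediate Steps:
$\sqrt{r - 8083} = \sqrt{-20239 - 8083} = \sqrt{-28322} = 119 i \sqrt{2}$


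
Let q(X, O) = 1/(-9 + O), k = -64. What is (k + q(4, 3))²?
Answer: 148225/36 ≈ 4117.4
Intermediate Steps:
(k + q(4, 3))² = (-64 + 1/(-9 + 3))² = (-64 + 1/(-6))² = (-64 - ⅙)² = (-385/6)² = 148225/36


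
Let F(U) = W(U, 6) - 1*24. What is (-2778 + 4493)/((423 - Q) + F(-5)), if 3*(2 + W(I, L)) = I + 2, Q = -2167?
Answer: 1715/2563 ≈ 0.66914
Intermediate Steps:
W(I, L) = -4/3 + I/3 (W(I, L) = -2 + (I + 2)/3 = -2 + (2 + I)/3 = -2 + (2/3 + I/3) = -4/3 + I/3)
F(U) = -76/3 + U/3 (F(U) = (-4/3 + U/3) - 1*24 = (-4/3 + U/3) - 24 = -76/3 + U/3)
(-2778 + 4493)/((423 - Q) + F(-5)) = (-2778 + 4493)/((423 - 1*(-2167)) + (-76/3 + (1/3)*(-5))) = 1715/((423 + 2167) + (-76/3 - 5/3)) = 1715/(2590 - 27) = 1715/2563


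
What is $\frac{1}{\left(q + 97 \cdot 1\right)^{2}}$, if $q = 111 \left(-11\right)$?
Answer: $\frac{1}{1263376} \approx 7.9153 \cdot 10^{-7}$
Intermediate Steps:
$q = -1221$
$\frac{1}{\left(q + 97 \cdot 1\right)^{2}} = \frac{1}{\left(-1221 + 97 \cdot 1\right)^{2}} = \frac{1}{\left(-1221 + 97\right)^{2}} = \frac{1}{\left(-1124\right)^{2}} = \frac{1}{1263376}$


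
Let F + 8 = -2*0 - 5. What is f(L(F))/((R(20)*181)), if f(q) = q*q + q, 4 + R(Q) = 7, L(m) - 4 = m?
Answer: 24/181 ≈ 0.13260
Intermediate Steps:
F = -13 (F = -8 + (-2*0 - 5) = -8 + (0 - 5) = -8 - 5 = -13)
L(m) = 4 + m
R(Q) = 3 (R(Q) = -4 + 7 = 3)
f(q) = q + q**2 (f(q) = q**2 + q = q + q**2)
f(L(F))/((R(20)*181)) = ((4 - 13)*(1 + (4 - 13)))/((3*181)) = -9*(1 - 9)/543 = -9*(-8)*(1/543) = 72*(1/543) = 24/181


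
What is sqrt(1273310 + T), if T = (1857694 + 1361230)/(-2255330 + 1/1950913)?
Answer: sqrt(24650723031310566726706558182642)/4399952616289 ≈ 1128.4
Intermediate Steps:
T = -6279840677612/4399952616289 (T = 3218924/(-2255330 + 1/1950913) = 3218924/(-4399952616289/1950913) = 3218924*(-1950913/4399952616289) = -6279840677612/4399952616289 ≈ -1.4273)
sqrt(1273310 + T) = sqrt(1273310 - 6279840677612/4399952616289) = sqrt(5602497386006268978/4399952616289) = sqrt(24650723031310566726706558182642)/4399952616289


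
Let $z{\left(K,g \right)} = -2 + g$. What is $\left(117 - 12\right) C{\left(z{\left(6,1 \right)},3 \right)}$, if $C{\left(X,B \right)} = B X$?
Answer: $-315$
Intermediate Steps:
$\left(117 - 12\right) C{\left(z{\left(6,1 \right)},3 \right)} = \left(117 - 12\right) 3 \left(-2 + 1\right) = 105 \cdot 3 \left(-1\right) = 105 \left(-3\right) = -315$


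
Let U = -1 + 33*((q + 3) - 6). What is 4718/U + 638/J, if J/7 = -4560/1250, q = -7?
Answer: -20728553/528276 ≈ -39.238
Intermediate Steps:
J = -3192/125 (J = 7*(-4560/1250) = 7*(-4560*1/1250) = 7*(-456/125) = -3192/125 ≈ -25.536)
U = -331 (U = -1 + 33*((-7 + 3) - 6) = -1 + 33*(-4 - 6) = -1 + 33*(-10) = -1 - 330 = -331)
4718/U + 638/J = 4718/(-331) + 638/(-3192/125) = 4718*(-1/331) + 638*(-125/3192) = -4718/331 - 39875/1596 = -20728553/528276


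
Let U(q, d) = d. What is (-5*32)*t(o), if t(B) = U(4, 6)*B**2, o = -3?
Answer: -8640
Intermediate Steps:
t(B) = 6*B**2
(-5*32)*t(o) = (-5*32)*(6*(-3)**2) = -960*9 = -160*54 = -8640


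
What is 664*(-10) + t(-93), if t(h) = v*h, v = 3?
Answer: -6919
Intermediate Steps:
t(h) = 3*h
664*(-10) + t(-93) = 664*(-10) + 3*(-93) = -6640 - 279 = -6919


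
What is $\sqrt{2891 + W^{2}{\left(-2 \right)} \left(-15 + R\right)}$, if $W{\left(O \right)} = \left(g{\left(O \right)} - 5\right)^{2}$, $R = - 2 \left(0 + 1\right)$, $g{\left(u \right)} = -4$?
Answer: $i \sqrt{108646} \approx 329.61 i$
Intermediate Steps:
$R = -2$ ($R = \left(-2\right) 1 = -2$)
$W{\left(O \right)} = 81$ ($W{\left(O \right)} = \left(-4 - 5\right)^{2} = \left(-9\right)^{2} = 81$)
$\sqrt{2891 + W^{2}{\left(-2 \right)} \left(-15 + R\right)} = \sqrt{2891 + 81^{2} \left(-15 - 2\right)} = \sqrt{2891 + 6561 \left(-17\right)} = \sqrt{2891 - 111537} = \sqrt{-108646} = i \sqrt{108646}$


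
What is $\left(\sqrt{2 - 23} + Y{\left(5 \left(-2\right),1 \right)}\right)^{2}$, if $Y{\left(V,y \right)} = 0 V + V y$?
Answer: $\left(10 - i \sqrt{21}\right)^{2} \approx 79.0 - 91.651 i$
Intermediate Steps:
$Y{\left(V,y \right)} = V y$ ($Y{\left(V,y \right)} = 0 + V y = V y$)
$\left(\sqrt{2 - 23} + Y{\left(5 \left(-2\right),1 \right)}\right)^{2} = \left(\sqrt{2 - 23} + 5 \left(-2\right) 1\right)^{2} = \left(\sqrt{-21} - 10\right)^{2} = \left(i \sqrt{21} - 10\right)^{2} = \left(-10 + i \sqrt{21}\right)^{2}$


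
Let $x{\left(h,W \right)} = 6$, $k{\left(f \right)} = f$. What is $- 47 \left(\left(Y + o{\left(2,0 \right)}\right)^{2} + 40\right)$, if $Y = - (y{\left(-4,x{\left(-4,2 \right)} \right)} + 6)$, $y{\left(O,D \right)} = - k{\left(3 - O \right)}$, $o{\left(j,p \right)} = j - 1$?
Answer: $-2068$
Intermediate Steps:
$o{\left(j,p \right)} = -1 + j$
$y{\left(O,D \right)} = -3 + O$ ($y{\left(O,D \right)} = - (3 - O) = -3 + O$)
$Y = 1$ ($Y = - (\left(-3 - 4\right) + 6) = - (-7 + 6) = \left(-1\right) \left(-1\right) = 1$)
$- 47 \left(\left(Y + o{\left(2,0 \right)}\right)^{2} + 40\right) = - 47 \left(\left(1 + \left(-1 + 2\right)\right)^{2} + 40\right) = - 47 \left(\left(1 + 1\right)^{2} + 40\right) = - 47 \left(2^{2} + 40\right) = - 47 \left(4 + 40\right) = \left(-47\right) 44 = -2068$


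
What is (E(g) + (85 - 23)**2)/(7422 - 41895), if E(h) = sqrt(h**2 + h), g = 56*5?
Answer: -3844/34473 - 2*sqrt(19670)/34473 ≈ -0.11964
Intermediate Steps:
g = 280
E(h) = sqrt(h + h**2)
(E(g) + (85 - 23)**2)/(7422 - 41895) = (sqrt(280*(1 + 280)) + (85 - 23)**2)/(7422 - 41895) = (sqrt(280*281) + 62**2)/(-34473) = (sqrt(78680) + 3844)*(-1/34473) = (2*sqrt(19670) + 3844)*(-1/34473) = (3844 + 2*sqrt(19670))*(-1/34473) = -3844/34473 - 2*sqrt(19670)/34473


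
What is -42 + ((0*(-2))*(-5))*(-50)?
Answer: -42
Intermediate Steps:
-42 + ((0*(-2))*(-5))*(-50) = -42 + (0*(-5))*(-50) = -42 + 0*(-50) = -42 + 0 = -42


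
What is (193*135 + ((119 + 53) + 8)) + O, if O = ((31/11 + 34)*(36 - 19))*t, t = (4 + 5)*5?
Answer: 598410/11 ≈ 54401.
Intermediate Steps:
t = 45 (t = 9*5 = 45)
O = 309825/11 (O = ((31/11 + 34)*(36 - 19))*45 = ((31*(1/11) + 34)*17)*45 = ((31/11 + 34)*17)*45 = ((405/11)*17)*45 = (6885/11)*45 = 309825/11 ≈ 28166.)
(193*135 + ((119 + 53) + 8)) + O = (193*135 + ((119 + 53) + 8)) + 309825/11 = (26055 + (172 + 8)) + 309825/11 = (26055 + 180) + 309825/11 = 26235 + 309825/11 = 598410/11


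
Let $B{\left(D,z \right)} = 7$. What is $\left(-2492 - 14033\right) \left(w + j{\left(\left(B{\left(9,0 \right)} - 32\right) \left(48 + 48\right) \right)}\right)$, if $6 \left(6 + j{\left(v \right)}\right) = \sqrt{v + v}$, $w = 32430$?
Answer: $-535806600 - \frac{330500 i \sqrt{3}}{3} \approx -5.3581 \cdot 10^{8} - 1.9081 \cdot 10^{5} i$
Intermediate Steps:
$j{\left(v \right)} = -6 + \frac{\sqrt{2} \sqrt{v}}{6}$ ($j{\left(v \right)} = -6 + \frac{\sqrt{v + v}}{6} = -6 + \frac{\sqrt{2 v}}{6} = -6 + \frac{\sqrt{2} \sqrt{v}}{6}$)
$\left(-2492 - 14033\right) \left(w + j{\left(\left(B{\left(9,0 \right)} - 32\right) \left(48 + 48\right) \right)}\right) = \left(-2492 - 14033\right) \left(32430 - \left(6 - \frac{\sqrt{2} \sqrt{\left(7 - 32\right) \left(48 + 48\right)}}{6}\right)\right) = - 16525 \left(32430 - \left(6 - \frac{\sqrt{2} \sqrt{\left(7 - 32\right) 96}}{6}\right)\right) = - 16525 \left(32430 - \left(6 - \frac{\sqrt{2} \sqrt{\left(-25\right) 96}}{6}\right)\right) = - 16525 \left(32430 - \left(6 - \frac{\sqrt{2} \sqrt{-2400}}{6}\right)\right) = - 16525 \left(32430 - \left(6 - \frac{\sqrt{2} \cdot 20 i \sqrt{6}}{6}\right)\right) = - 16525 \left(32430 - \left(6 - \frac{20 i \sqrt{3}}{3}\right)\right) = - 16525 \left(32424 + \frac{20 i \sqrt{3}}{3}\right) = -535806600 - \frac{330500 i \sqrt{3}}{3}$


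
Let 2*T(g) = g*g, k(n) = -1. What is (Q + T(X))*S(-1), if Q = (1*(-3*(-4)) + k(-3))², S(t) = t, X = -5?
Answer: -267/2 ≈ -133.50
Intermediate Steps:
T(g) = g²/2 (T(g) = (g*g)/2 = g²/2)
Q = 121 (Q = (1*(-3*(-4)) - 1)² = (1*12 - 1)² = (12 - 1)² = 11² = 121)
(Q + T(X))*S(-1) = (121 + (½)*(-5)²)*(-1) = (121 + (½)*25)*(-1) = (121 + 25/2)*(-1) = (267/2)*(-1) = -267/2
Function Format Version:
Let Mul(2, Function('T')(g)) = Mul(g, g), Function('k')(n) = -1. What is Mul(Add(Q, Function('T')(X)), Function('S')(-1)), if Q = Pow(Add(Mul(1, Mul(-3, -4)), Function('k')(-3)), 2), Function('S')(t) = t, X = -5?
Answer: Rational(-267, 2) ≈ -133.50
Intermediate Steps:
Function('T')(g) = Mul(Rational(1, 2), Pow(g, 2)) (Function('T')(g) = Mul(Rational(1, 2), Mul(g, g)) = Mul(Rational(1, 2), Pow(g, 2)))
Q = 121 (Q = Pow(Add(Mul(1, Mul(-3, -4)), -1), 2) = Pow(Add(Mul(1, 12), -1), 2) = Pow(Add(12, -1), 2) = Pow(11, 2) = 121)
Mul(Add(Q, Function('T')(X)), Function('S')(-1)) = Mul(Add(121, Mul(Rational(1, 2), Pow(-5, 2))), -1) = Mul(Add(121, Mul(Rational(1, 2), 25)), -1) = Mul(Add(121, Rational(25, 2)), -1) = Mul(Rational(267, 2), -1) = Rational(-267, 2)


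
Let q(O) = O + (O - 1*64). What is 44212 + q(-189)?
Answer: 43770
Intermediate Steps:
q(O) = -64 + 2*O (q(O) = O + (O - 64) = O + (-64 + O) = -64 + 2*O)
44212 + q(-189) = 44212 + (-64 + 2*(-189)) = 44212 + (-64 - 378) = 44212 - 442 = 43770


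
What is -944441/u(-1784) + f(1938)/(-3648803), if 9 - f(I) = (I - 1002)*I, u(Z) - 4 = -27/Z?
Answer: -6147792217567115/26136375889 ≈ -2.3522e+5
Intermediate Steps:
u(Z) = 4 - 27/Z
f(I) = 9 - I*(-1002 + I) (f(I) = 9 - (I - 1002)*I = 9 - (-1002 + I)*I = 9 - I*(-1002 + I))
-944441/u(-1784) + f(1938)/(-3648803) = -944441/(4 - 27/(-1784)) + (9 - 1*1938**2 + 1002*1938)/(-3648803) = -944441/(4 - 27*(-1/1784)) + (9 - 1*3755844 + 1941876)*(-1/3648803) = -944441/(4 + 27/1784) + (9 - 3755844 + 1941876)*(-1/3648803) = -944441/7163/1784 - 1813959*(-1/3648803) = -944441*1784/7163 + 1813959/3648803 = -1684882744/7163 + 1813959/3648803 = -6147792217567115/26136375889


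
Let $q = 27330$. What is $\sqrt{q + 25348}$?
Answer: $\sqrt{52678} \approx 229.52$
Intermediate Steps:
$\sqrt{q + 25348} = \sqrt{27330 + 25348} = \sqrt{52678}$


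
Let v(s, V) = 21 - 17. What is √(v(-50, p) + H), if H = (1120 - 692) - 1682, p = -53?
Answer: 25*I*√2 ≈ 35.355*I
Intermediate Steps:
v(s, V) = 4
H = -1254 (H = 428 - 1682 = -1254)
√(v(-50, p) + H) = √(4 - 1254) = √(-1250) = 25*I*√2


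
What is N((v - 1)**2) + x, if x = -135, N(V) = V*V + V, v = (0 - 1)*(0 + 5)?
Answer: 1197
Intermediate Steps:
v = -5 (v = -1*5 = -5)
N(V) = V + V**2 (N(V) = V**2 + V = V + V**2)
N((v - 1)**2) + x = (-5 - 1)**2*(1 + (-5 - 1)**2) - 135 = (-6)**2*(1 + (-6)**2) - 135 = 36*(1 + 36) - 135 = 36*37 - 135 = 1332 - 135 = 1197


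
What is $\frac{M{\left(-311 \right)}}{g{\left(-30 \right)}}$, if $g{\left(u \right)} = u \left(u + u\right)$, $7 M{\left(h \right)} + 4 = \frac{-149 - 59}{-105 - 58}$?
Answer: $- \frac{37}{171150} \approx -0.00021618$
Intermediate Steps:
$M{\left(h \right)} = - \frac{444}{1141}$ ($M{\left(h \right)} = - \frac{4}{7} + \frac{\left(-149 - 59\right) \frac{1}{-105 - 58}}{7} = - \frac{4}{7} + \frac{\left(-208\right) \frac{1}{-163}}{7} = - \frac{4}{7} + \frac{\left(-208\right) \left(- \frac{1}{163}\right)}{7} = - \frac{4}{7} + \frac{1}{7} \cdot \frac{208}{163} = - \frac{4}{7} + \frac{208}{1141} = - \frac{444}{1141}$)
$g{\left(u \right)} = 2 u^{2}$ ($g{\left(u \right)} = u 2 u = 2 u^{2}$)
$\frac{M{\left(-311 \right)}}{g{\left(-30 \right)}} = - \frac{444}{1141 \cdot 2 \left(-30\right)^{2}} = - \frac{444}{1141 \cdot 2 \cdot 900} = - \frac{444}{1141 \cdot 1800} = \left(- \frac{444}{1141}\right) \frac{1}{1800} = - \frac{37}{171150}$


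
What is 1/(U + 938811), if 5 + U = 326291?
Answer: 1/1265097 ≈ 7.9045e-7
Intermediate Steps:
U = 326286 (U = -5 + 326291 = 326286)
1/(U + 938811) = 1/(326286 + 938811) = 1/1265097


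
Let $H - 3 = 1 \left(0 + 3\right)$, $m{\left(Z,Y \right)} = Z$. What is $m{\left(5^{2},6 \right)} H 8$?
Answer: $1200$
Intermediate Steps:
$H = 6$ ($H = 3 + 1 \left(0 + 3\right) = 3 + 1 \cdot 3 = 3 + 3 = 6$)
$m{\left(5^{2},6 \right)} H 8 = 5^{2} \cdot 6 \cdot 8 = 25 \cdot 6 \cdot 8 = 150 \cdot 8 = 1200$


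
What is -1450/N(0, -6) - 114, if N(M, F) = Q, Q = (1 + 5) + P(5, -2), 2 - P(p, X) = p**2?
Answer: -488/17 ≈ -28.706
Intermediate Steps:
P(p, X) = 2 - p**2
Q = -17 (Q = (1 + 5) + (2 - 1*5**2) = 6 + (2 - 1*25) = 6 + (2 - 25) = 6 - 23 = -17)
N(M, F) = -17
-1450/N(0, -6) - 114 = -1450/(-17) - 114 = -1450*(-1)/17 - 114 = -58*(-25/17) - 114 = 1450/17 - 114 = -488/17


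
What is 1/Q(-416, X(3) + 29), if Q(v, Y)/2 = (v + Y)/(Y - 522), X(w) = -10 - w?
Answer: 253/400 ≈ 0.63250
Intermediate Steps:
Q(v, Y) = 2*(Y + v)/(-522 + Y) (Q(v, Y) = 2*((v + Y)/(Y - 522)) = 2*((Y + v)/(-522 + Y)) = 2*(Y + v)/(-522 + Y))
1/Q(-416, X(3) + 29) = 1/(2*(((-10 - 1*3) + 29) - 416)/(-522 + ((-10 - 1*3) + 29))) = 1/(2*(((-10 - 3) + 29) - 416)/(-522 + ((-10 - 3) + 29))) = 1/(2*((-13 + 29) - 416)/(-522 + (-13 + 29))) = 1/(2*(16 - 416)/(-522 + 16)) = 1/(2*(-400)/(-506)) = 1/(2*(-1/506)*(-400)) = 1/(400/253) = 253/400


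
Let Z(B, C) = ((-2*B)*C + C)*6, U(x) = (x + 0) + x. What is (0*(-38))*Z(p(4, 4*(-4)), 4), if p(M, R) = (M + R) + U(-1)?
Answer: 0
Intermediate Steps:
U(x) = 2*x (U(x) = x + x = 2*x)
p(M, R) = -2 + M + R (p(M, R) = (M + R) + 2*(-1) = (M + R) - 2 = -2 + M + R)
Z(B, C) = 6*C - 12*B*C (Z(B, C) = (-2*B*C + C)*6 = (C - 2*B*C)*6 = 6*C - 12*B*C)
(0*(-38))*Z(p(4, 4*(-4)), 4) = (0*(-38))*(6*4*(1 - 2*(-2 + 4 + 4*(-4)))) = 0*(6*4*(1 - 2*(-2 + 4 - 16))) = 0*(6*4*(1 - 2*(-14))) = 0*(6*4*(1 + 28)) = 0*(6*4*29) = 0*696 = 0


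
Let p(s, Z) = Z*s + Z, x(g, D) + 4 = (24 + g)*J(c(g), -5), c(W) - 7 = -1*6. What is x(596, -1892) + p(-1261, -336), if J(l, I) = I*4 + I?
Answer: 407856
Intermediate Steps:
c(W) = 1 (c(W) = 7 - 1*6 = 7 - 6 = 1)
J(l, I) = 5*I (J(l, I) = 4*I + I = 5*I)
x(g, D) = -604 - 25*g (x(g, D) = -4 + (24 + g)*(5*(-5)) = -4 + (24 + g)*(-25) = -4 + (-600 - 25*g) = -604 - 25*g)
p(s, Z) = Z + Z*s
x(596, -1892) + p(-1261, -336) = (-604 - 25*596) - 336*(1 - 1261) = (-604 - 14900) - 336*(-1260) = -15504 + 423360 = 407856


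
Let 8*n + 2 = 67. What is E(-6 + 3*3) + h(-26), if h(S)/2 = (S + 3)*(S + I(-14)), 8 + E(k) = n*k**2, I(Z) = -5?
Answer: 11929/8 ≈ 1491.1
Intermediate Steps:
n = 65/8 (n = -1/4 + (1/8)*67 = -1/4 + 67/8 = 65/8 ≈ 8.1250)
E(k) = -8 + 65*k**2/8
h(S) = 2*(-5 + S)*(3 + S) (h(S) = 2*((S + 3)*(S - 5)) = 2*((3 + S)*(-5 + S)) = 2*((-5 + S)*(3 + S)) = 2*(-5 + S)*(3 + S))
E(-6 + 3*3) + h(-26) = (-8 + 65*(-6 + 3*3)**2/8) + (-30 - 4*(-26) + 2*(-26)**2) = (-8 + 65*(-6 + 9)**2/8) + (-30 + 104 + 2*676) = (-8 + (65/8)*3**2) + (-30 + 104 + 1352) = (-8 + (65/8)*9) + 1426 = (-8 + 585/8) + 1426 = 521/8 + 1426 = 11929/8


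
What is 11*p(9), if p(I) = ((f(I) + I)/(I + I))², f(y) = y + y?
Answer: 99/4 ≈ 24.750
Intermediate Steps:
f(y) = 2*y
p(I) = 9/4 (p(I) = ((2*I + I)/(I + I))² = ((3*I)/((2*I)))² = ((3*I)*(1/(2*I)))² = (3/2)² = 9/4)
11*p(9) = 11*(9/4) = 99/4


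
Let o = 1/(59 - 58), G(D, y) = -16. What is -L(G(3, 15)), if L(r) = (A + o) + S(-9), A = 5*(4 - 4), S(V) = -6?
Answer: 5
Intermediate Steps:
o = 1 (o = 1/1 = 1)
A = 0 (A = 5*0 = 0)
L(r) = -5 (L(r) = (0 + 1) - 6 = 1 - 6 = -5)
-L(G(3, 15)) = -1*(-5) = 5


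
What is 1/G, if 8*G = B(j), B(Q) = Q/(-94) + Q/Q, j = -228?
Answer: 376/161 ≈ 2.3354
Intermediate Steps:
B(Q) = 1 - Q/94 (B(Q) = Q*(-1/94) + 1 = -Q/94 + 1 = 1 - Q/94)
G = 161/376 (G = (1 - 1/94*(-228))/8 = (1 + 114/47)/8 = (⅛)*(161/47) = 161/376 ≈ 0.42819)
1/G = 1/(161/376) = 376/161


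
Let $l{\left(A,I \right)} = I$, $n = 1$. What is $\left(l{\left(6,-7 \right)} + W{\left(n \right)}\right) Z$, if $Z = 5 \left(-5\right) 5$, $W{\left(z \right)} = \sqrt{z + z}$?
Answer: $875 - 125 \sqrt{2} \approx 698.22$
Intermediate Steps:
$W{\left(z \right)} = \sqrt{2} \sqrt{z}$ ($W{\left(z \right)} = \sqrt{2 z} = \sqrt{2} \sqrt{z}$)
$Z = -125$ ($Z = \left(-25\right) 5 = -125$)
$\left(l{\left(6,-7 \right)} + W{\left(n \right)}\right) Z = \left(-7 + \sqrt{2} \sqrt{1}\right) \left(-125\right) = \left(-7 + \sqrt{2} \cdot 1\right) \left(-125\right) = \left(-7 + \sqrt{2}\right) \left(-125\right) = 875 - 125 \sqrt{2}$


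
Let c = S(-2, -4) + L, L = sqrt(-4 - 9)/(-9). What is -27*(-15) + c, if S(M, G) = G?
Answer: 401 - I*sqrt(13)/9 ≈ 401.0 - 0.40062*I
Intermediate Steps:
L = -I*sqrt(13)/9 (L = sqrt(-13)*(-1/9) = (I*sqrt(13))*(-1/9) = -I*sqrt(13)/9 ≈ -0.40062*I)
c = -4 - I*sqrt(13)/9 ≈ -4.0 - 0.40062*I
-27*(-15) + c = -27*(-15) + (-4 - I*sqrt(13)/9) = 405 + (-4 - I*sqrt(13)/9) = 401 - I*sqrt(13)/9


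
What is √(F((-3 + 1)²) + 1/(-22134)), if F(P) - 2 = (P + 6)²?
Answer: √49971201378/22134 ≈ 10.100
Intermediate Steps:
F(P) = 2 + (6 + P)² (F(P) = 2 + (P + 6)² = 2 + (6 + P)²)
√(F((-3 + 1)²) + 1/(-22134)) = √((2 + (6 + (-3 + 1)²)²) + 1/(-22134)) = √((2 + (6 + (-2)²)²) - 1/22134) = √((2 + (6 + 4)²) - 1/22134) = √((2 + 10²) - 1/22134) = √((2 + 100) - 1/22134) = √(102 - 1/22134) = √(2257667/22134) = √49971201378/22134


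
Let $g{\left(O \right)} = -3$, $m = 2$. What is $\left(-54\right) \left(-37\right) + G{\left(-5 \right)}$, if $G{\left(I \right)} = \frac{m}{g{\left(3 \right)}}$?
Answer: $\frac{5992}{3} \approx 1997.3$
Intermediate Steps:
$G{\left(I \right)} = - \frac{2}{3}$ ($G{\left(I \right)} = \frac{2}{-3} = 2 \left(- \frac{1}{3}\right) = - \frac{2}{3}$)
$\left(-54\right) \left(-37\right) + G{\left(-5 \right)} = \left(-54\right) \left(-37\right) - \frac{2}{3} = 1998 - \frac{2}{3} = \frac{5992}{3}$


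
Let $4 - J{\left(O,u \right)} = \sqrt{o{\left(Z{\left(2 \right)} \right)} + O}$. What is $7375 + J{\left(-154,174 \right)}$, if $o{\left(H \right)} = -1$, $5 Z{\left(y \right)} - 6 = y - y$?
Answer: $7379 - i \sqrt{155} \approx 7379.0 - 12.45 i$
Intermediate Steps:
$Z{\left(y \right)} = \frac{6}{5}$ ($Z{\left(y \right)} = \frac{6}{5} + \frac{y - y}{5} = \frac{6}{5} + \frac{1}{5} \cdot 0 = \frac{6}{5} + 0 = \frac{6}{5}$)
$J{\left(O,u \right)} = 4 - \sqrt{-1 + O}$
$7375 + J{\left(-154,174 \right)} = 7375 + \left(4 - \sqrt{-1 - 154}\right) = 7375 + \left(4 - \sqrt{-155}\right) = 7375 + \left(4 - i \sqrt{155}\right) = 7379 - i \sqrt{155}$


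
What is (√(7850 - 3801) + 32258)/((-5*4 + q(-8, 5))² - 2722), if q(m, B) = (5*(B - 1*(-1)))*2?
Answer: -16129/561 - √4049/1122 ≈ -28.807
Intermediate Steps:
q(m, B) = 10 + 10*B (q(m, B) = (5*(B + 1))*2 = (5*(1 + B))*2 = (5 + 5*B)*2 = 10 + 10*B)
(√(7850 - 3801) + 32258)/((-5*4 + q(-8, 5))² - 2722) = (√(7850 - 3801) + 32258)/((-5*4 + (10 + 10*5))² - 2722) = (√4049 + 32258)/((-20 + (10 + 50))² - 2722) = (32258 + √4049)/((-20 + 60)² - 2722) = (32258 + √4049)/(40² - 2722) = (32258 + √4049)/(1600 - 2722) = (32258 + √4049)/(-1122) = (32258 + √4049)*(-1/1122) = -16129/561 - √4049/1122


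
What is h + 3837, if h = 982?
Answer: 4819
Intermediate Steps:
h + 3837 = 982 + 3837 = 4819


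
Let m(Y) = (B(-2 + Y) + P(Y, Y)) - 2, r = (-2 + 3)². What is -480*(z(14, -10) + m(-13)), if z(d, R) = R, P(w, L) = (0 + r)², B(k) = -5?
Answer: 7680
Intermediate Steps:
r = 1 (r = 1² = 1)
P(w, L) = 1 (P(w, L) = (0 + 1)² = 1² = 1)
m(Y) = -6 (m(Y) = (-5 + 1) - 2 = -4 - 2 = -6)
-480*(z(14, -10) + m(-13)) = -480*(-10 - 6) = -480*(-16) = 7680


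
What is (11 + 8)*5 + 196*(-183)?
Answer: -35773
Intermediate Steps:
(11 + 8)*5 + 196*(-183) = 19*5 - 35868 = 95 - 35868 = -35773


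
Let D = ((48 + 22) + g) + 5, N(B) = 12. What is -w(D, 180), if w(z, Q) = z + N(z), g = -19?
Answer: -68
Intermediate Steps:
D = 56 (D = ((48 + 22) - 19) + 5 = (70 - 19) + 5 = 51 + 5 = 56)
w(z, Q) = 12 + z (w(z, Q) = z + 12 = 12 + z)
-w(D, 180) = -(12 + 56) = -1*68 = -68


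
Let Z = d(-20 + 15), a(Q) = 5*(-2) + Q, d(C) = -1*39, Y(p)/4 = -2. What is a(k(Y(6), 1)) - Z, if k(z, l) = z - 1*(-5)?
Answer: 26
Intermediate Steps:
Y(p) = -8 (Y(p) = 4*(-2) = -8)
d(C) = -39
k(z, l) = 5 + z (k(z, l) = z + 5 = 5 + z)
a(Q) = -10 + Q
Z = -39
a(k(Y(6), 1)) - Z = (-10 + (5 - 8)) - 1*(-39) = (-10 - 3) + 39 = -13 + 39 = 26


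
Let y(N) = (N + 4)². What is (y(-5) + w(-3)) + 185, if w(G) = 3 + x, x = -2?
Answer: 187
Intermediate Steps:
y(N) = (4 + N)²
w(G) = 1 (w(G) = 3 - 2 = 1)
(y(-5) + w(-3)) + 185 = ((4 - 5)² + 1) + 185 = ((-1)² + 1) + 185 = (1 + 1) + 185 = 2 + 185 = 187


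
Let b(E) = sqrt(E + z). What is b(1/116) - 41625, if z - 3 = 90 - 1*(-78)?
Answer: -41625 + sqrt(575273)/58 ≈ -41612.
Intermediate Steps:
z = 171 (z = 3 + (90 - 1*(-78)) = 3 + (90 + 78) = 3 + 168 = 171)
b(E) = sqrt(171 + E) (b(E) = sqrt(E + 171) = sqrt(171 + E))
b(1/116) - 41625 = sqrt(171 + 1/116) - 41625 = sqrt(19837/116) - 41625 = sqrt(575273)/58 - 41625 = -41625 + sqrt(575273)/58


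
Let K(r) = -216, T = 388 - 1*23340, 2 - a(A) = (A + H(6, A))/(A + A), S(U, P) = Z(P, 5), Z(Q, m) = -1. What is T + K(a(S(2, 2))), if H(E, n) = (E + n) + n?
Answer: -23168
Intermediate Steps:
S(U, P) = -1
H(E, n) = E + 2*n
a(A) = 2 - (6 + 3*A)/(2*A) (a(A) = 2 - (A + (6 + 2*A))/(A + A) = 2 - (6 + 3*A)/(2*A))
T = -22952 (T = 388 - 23340 = -22952)
T + K(a(S(2, 2))) = -22952 - 216 = -23168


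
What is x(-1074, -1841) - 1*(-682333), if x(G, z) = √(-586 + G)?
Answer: 682333 + 2*I*√415 ≈ 6.8233e+5 + 40.743*I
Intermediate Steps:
x(-1074, -1841) - 1*(-682333) = √(-586 - 1074) - 1*(-682333) = √(-1660) + 682333 = 2*I*√415 + 682333 = 682333 + 2*I*√415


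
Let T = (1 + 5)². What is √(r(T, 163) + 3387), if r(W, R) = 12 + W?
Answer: √3435 ≈ 58.609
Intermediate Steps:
T = 36 (T = 6² = 36)
√(r(T, 163) + 3387) = √((12 + 36) + 3387) = √(48 + 3387) = √3435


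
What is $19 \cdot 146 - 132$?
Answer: $2642$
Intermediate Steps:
$19 \cdot 146 - 132 = 2774 - 132 = 2642$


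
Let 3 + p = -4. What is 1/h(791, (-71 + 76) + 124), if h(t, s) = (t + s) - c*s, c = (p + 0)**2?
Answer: -1/5401 ≈ -0.00018515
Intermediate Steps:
p = -7 (p = -3 - 4 = -7)
c = 49 (c = (-7 + 0)**2 = (-7)**2 = 49)
h(t, s) = t - 48*s (h(t, s) = (t + s) - 49*s = (s + t) - 49*s = t - 48*s)
1/h(791, (-71 + 76) + 124) = 1/(791 - 48*((-71 + 76) + 124)) = 1/(791 - 48*(5 + 124)) = 1/(791 - 48*129) = 1/(791 - 6192) = 1/(-5401) = -1/5401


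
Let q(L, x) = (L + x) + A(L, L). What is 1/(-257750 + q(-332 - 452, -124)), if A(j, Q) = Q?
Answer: -1/259442 ≈ -3.8544e-6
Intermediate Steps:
q(L, x) = x + 2*L (q(L, x) = (L + x) + L = x + 2*L)
1/(-257750 + q(-332 - 452, -124)) = 1/(-257750 + (-124 + 2*(-332 - 452))) = 1/(-257750 + (-124 + 2*(-784))) = 1/(-257750 + (-124 - 1568)) = 1/(-257750 - 1692) = 1/(-259442) = -1/259442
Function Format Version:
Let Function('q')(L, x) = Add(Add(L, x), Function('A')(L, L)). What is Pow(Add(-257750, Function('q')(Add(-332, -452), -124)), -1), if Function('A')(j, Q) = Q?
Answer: Rational(-1, 259442) ≈ -3.8544e-6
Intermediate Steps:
Function('q')(L, x) = Add(x, Mul(2, L)) (Function('q')(L, x) = Add(Add(L, x), L) = Add(x, Mul(2, L)))
Pow(Add(-257750, Function('q')(Add(-332, -452), -124)), -1) = Pow(Add(-257750, Add(-124, Mul(2, Add(-332, -452)))), -1) = Pow(Add(-257750, Add(-124, Mul(2, -784))), -1) = Pow(Add(-257750, Add(-124, -1568)), -1) = Pow(Add(-257750, -1692), -1) = Pow(-259442, -1) = Rational(-1, 259442)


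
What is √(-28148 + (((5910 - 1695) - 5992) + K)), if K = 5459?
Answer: I*√24466 ≈ 156.42*I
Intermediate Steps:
√(-28148 + (((5910 - 1695) - 5992) + K)) = √(-28148 + (((5910 - 1695) - 5992) + 5459)) = √(-28148 + ((4215 - 5992) + 5459)) = √(-28148 + (-1777 + 5459)) = √(-28148 + 3682) = √(-24466) = I*√24466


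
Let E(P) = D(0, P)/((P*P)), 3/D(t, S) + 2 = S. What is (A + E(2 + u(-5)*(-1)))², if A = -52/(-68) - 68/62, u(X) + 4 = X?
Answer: 3968748004/36596072601 ≈ 0.10845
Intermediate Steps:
u(X) = -4 + X
A = -175/527 (A = -52*(-1/68) - 68*1/62 = 13/17 - 34/31 = -175/527 ≈ -0.33207)
D(t, S) = 3/(-2 + S)
E(P) = 3/(P²*(-2 + P)) (E(P) = (3/(-2 + P))/((P*P)) = (3/(-2 + P))/(P²) = (3/(-2 + P))/P² = 3/(P²*(-2 + P)))
(A + E(2 + u(-5)*(-1)))² = (-175/527 + 3/((2 + (-4 - 5)*(-1))²*(-2 + (2 + (-4 - 5)*(-1)))))² = (-175/527 + 3/((2 - 9*(-1))²*(-2 + (2 - 9*(-1)))))² = (-175/527 + 3/((2 + 9)²*(-2 + (2 + 9))))² = (-175/527 + 3/(11²*(-2 + 11)))² = (-175/527 + 3*(1/121)/9)² = (-175/527 + 3*(1/121)*(⅑))² = (-175/527 + 1/363)² = (-62998/191301)² = 3968748004/36596072601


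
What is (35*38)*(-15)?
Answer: -19950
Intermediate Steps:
(35*38)*(-15) = 1330*(-15) = -19950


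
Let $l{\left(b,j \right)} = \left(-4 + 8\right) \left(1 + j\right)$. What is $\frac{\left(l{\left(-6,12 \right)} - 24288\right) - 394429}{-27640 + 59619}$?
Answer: $- \frac{3705}{283} \approx -13.092$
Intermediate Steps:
$l{\left(b,j \right)} = 4 + 4 j$ ($l{\left(b,j \right)} = 4 \left(1 + j\right) = 4 + 4 j$)
$\frac{\left(l{\left(-6,12 \right)} - 24288\right) - 394429}{-27640 + 59619} = \frac{\left(\left(4 + 4 \cdot 12\right) - 24288\right) - 394429}{-27640 + 59619} = \frac{\left(\left(4 + 48\right) - 24288\right) - 394429}{31979} = \left(\left(52 - 24288\right) - 394429\right) \frac{1}{31979} = \left(-24236 - 394429\right) \frac{1}{31979} = \left(-418665\right) \frac{1}{31979} = - \frac{3705}{283}$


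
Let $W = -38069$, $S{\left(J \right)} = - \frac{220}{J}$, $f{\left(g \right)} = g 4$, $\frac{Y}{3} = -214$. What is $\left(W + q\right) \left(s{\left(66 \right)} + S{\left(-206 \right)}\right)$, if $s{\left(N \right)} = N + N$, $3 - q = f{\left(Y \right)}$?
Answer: $- \frac{486535588}{103} \approx -4.7236 \cdot 10^{6}$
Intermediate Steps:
$Y = -642$ ($Y = 3 \left(-214\right) = -642$)
$f{\left(g \right)} = 4 g$
$q = 2571$ ($q = 3 - 4 \left(-642\right) = 3 - -2568 = 3 + 2568 = 2571$)
$s{\left(N \right)} = 2 N$
$\left(W + q\right) \left(s{\left(66 \right)} + S{\left(-206 \right)}\right) = \left(-38069 + 2571\right) \left(2 \cdot 66 - \frac{220}{-206}\right) = - 35498 \left(132 - - \frac{110}{103}\right) = - 35498 \left(132 + \frac{110}{103}\right) = \left(-35498\right) \frac{13706}{103} = - \frac{486535588}{103}$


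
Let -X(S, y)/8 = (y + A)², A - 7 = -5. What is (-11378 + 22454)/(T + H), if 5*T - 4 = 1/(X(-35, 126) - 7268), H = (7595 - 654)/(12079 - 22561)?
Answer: 3088670144400/38431513 ≈ 80368.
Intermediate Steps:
A = 2 (A = 7 - 5 = 2)
X(S, y) = -8*(2 + y)² (X(S, y) = -8*(y + 2)² = -8*(2 + y)²)
H = -6941/10482 (H = 6941/(-10482) = 6941*(-1/10482) = -6941/10482 ≈ -0.66218)
T = 553359/691700 (T = ⅘ + 1/(5*(-8*(2 + 126)² - 7268)) = ⅘ + 1/(5*(-8*128² - 7268)) = ⅘ + 1/(5*(-8*16384 - 7268)) = ⅘ + 1/(5*(-131072 - 7268)) = ⅘ + (⅕)/(-138340) = ⅘ + (⅕)*(-1/138340) = ⅘ - 1/691700 = 553359/691700 ≈ 0.80000)
(-11378 + 22454)/(T + H) = (-11378 + 22454)/(553359/691700 - 6941/10482) = 11076/(499609669/3625199700) = 11076*(3625199700/499609669) = 3088670144400/38431513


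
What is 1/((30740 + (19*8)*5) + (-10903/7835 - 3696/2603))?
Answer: 20394505/642369568831 ≈ 3.1749e-5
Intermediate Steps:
1/((30740 + (19*8)*5) + (-10903/7835 - 3696/2603)) = 1/((30740 + 152*5) + (-10903*1/7835 - 3696*1/2603)) = 1/((30740 + 760) + (-10903/7835 - 3696/2603)) = 1/(31500 - 57338669/20394505) = 1/(642369568831/20394505) = 20394505/642369568831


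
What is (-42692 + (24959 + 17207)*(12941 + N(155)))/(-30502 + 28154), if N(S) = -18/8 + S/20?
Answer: -545859427/2348 ≈ -2.3248e+5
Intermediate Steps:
N(S) = -9/4 + S/20 (N(S) = -18*⅛ + S*(1/20) = -9/4 + S/20)
(-42692 + (24959 + 17207)*(12941 + N(155)))/(-30502 + 28154) = (-42692 + (24959 + 17207)*(12941 + (-9/4 + (1/20)*155)))/(-30502 + 28154) = (-42692 + 42166*(12941 + (-9/4 + 31/4)))/(-2348) = (-42692 + 42166*(12941 + 11/2))*(-1/2348) = (-42692 + 42166*(25893/2))*(-1/2348) = (-42692 + 545902119)*(-1/2348) = 545859427*(-1/2348) = -545859427/2348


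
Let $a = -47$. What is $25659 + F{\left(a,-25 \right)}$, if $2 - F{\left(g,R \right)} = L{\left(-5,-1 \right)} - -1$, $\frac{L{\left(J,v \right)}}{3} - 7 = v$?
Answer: $25642$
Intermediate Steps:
$L{\left(J,v \right)} = 21 + 3 v$
$F{\left(g,R \right)} = -17$ ($F{\left(g,R \right)} = 2 - \left(\left(21 + 3 \left(-1\right)\right) - -1\right) = 2 - \left(\left(21 - 3\right) + 1\right) = 2 - \left(18 + 1\right) = 2 - 19 = -17$)
$25659 + F{\left(a,-25 \right)} = 25659 - 17 = 25642$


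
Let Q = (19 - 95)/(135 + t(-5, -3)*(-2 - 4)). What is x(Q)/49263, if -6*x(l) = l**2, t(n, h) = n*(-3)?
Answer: -2888/299272725 ≈ -9.6501e-6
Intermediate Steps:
t(n, h) = -3*n
Q = -76/45 (Q = (19 - 95)/(135 + (-3*(-5))*(-2 - 4)) = -76/(135 + 15*(-6)) = -76/(135 - 90) = -76/45 ≈ -1.6889)
x(l) = -l**2/6
x(Q)/49263 = -(-76/45)**2/6/49263 = -1/6*5776/2025*(1/49263) = -2888/6075*1/49263 = -2888/299272725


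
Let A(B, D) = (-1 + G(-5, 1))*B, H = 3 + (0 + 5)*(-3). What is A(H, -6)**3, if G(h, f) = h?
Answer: 373248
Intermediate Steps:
H = -12 (H = 3 + 5*(-3) = 3 - 15 = -12)
A(B, D) = -6*B (A(B, D) = (-1 - 5)*B = -6*B)
A(H, -6)**3 = (-6*(-12))**3 = 72**3 = 373248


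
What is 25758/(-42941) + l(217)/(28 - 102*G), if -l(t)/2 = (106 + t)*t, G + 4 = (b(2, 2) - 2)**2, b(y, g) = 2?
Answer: -3015392875/9361138 ≈ -322.12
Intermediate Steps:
G = -4 (G = -4 + (2 - 2)**2 = -4 + 0**2 = -4 + 0 = -4)
l(t) = -2*t*(106 + t) (l(t) = -2*(106 + t)*t = -2*t*(106 + t))
25758/(-42941) + l(217)/(28 - 102*G) = 25758/(-42941) + (-2*217*(106 + 217))/(28 - 102*(-4)) = 25758*(-1/42941) + (-2*217*323)/(28 + 408) = -25758/42941 - 140182/436 = -25758/42941 - 140182*1/436 = -25758/42941 - 70091/218 = -3015392875/9361138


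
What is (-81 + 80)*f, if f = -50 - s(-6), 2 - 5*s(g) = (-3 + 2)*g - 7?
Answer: 253/5 ≈ 50.600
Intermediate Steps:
s(g) = 9/5 + g/5 (s(g) = 2/5 - ((-3 + 2)*g - 7)/5 = 2/5 - (-g - 7)/5 = 2/5 - (-7 - g)/5 = 2/5 + (7/5 + g/5) = 9/5 + g/5)
f = -253/5 (f = -50 - (9/5 + (1/5)*(-6)) = -50 - (9/5 - 6/5) = -50 - 1*3/5 = -50 - 3/5 = -253/5 ≈ -50.600)
(-81 + 80)*f = (-81 + 80)*(-253/5) = -1*(-253/5) = 253/5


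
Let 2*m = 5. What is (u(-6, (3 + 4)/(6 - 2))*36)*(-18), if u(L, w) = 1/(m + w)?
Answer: -2592/17 ≈ -152.47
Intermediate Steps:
m = 5/2 (m = (½)*5 = 5/2 ≈ 2.5000)
u(L, w) = 1/(5/2 + w)
(u(-6, (3 + 4)/(6 - 2))*36)*(-18) = ((2/(5 + 2*((3 + 4)/(6 - 2))))*36)*(-18) = ((2/(5 + 2*(7/4)))*36)*(-18) = ((2/(5 + 7/2))*36)*(-18) = ((2/(17/2))*36)*(-18) = ((2*(2/17))*36)*(-18) = ((4/17)*36)*(-18) = (144/17)*(-18) = -2592/17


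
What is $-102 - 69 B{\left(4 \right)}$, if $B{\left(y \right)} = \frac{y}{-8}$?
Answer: $- \frac{135}{2} \approx -67.5$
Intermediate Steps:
$B{\left(y \right)} = - \frac{y}{8}$ ($B{\left(y \right)} = y \left(- \frac{1}{8}\right) = - \frac{y}{8}$)
$-102 - 69 B{\left(4 \right)} = -102 - 69 \left(\left(- \frac{1}{8}\right) 4\right) = -102 - - \frac{69}{2} = -102 + \frac{69}{2} = - \frac{135}{2}$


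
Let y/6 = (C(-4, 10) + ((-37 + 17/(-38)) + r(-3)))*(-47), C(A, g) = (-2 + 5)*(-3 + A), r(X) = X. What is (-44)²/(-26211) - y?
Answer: -8629615369/498009 ≈ -17328.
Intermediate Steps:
C(A, g) = -9 + 3*A (C(A, g) = 3*(-3 + A) = -9 + 3*A)
y = 329235/19 (y = 6*(((-9 + 3*(-4)) + ((-37 + 17/(-38)) - 3))*(-47)) = 6*(((-9 - 12) + ((-37 + 17*(-1/38)) - 3))*(-47)) = 6*((-21 + ((-37 - 17/38) - 3))*(-47)) = 6*((-21 + (-1423/38 - 3))*(-47)) = 6*((-21 - 1537/38)*(-47)) = 6*(-2335/38*(-47)) = 6*(109745/38) = 329235/19 ≈ 17328.)
(-44)²/(-26211) - y = (-44)²/(-26211) - 1*329235/19 = 1936*(-1/26211) - 329235/19 = -1936/26211 - 329235/19 = -8629615369/498009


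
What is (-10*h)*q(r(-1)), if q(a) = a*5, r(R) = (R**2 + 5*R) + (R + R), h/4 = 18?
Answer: 21600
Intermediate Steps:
h = 72 (h = 4*18 = 72)
r(R) = R**2 + 7*R (r(R) = (R**2 + 5*R) + 2*R = R**2 + 7*R)
q(a) = 5*a
(-10*h)*q(r(-1)) = (-10*72)*(5*(-(7 - 1))) = -3600*(-1*6) = -3600*(-6) = -720*(-30) = 21600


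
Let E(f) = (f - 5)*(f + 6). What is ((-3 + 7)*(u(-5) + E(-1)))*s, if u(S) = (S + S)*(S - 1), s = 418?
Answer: 50160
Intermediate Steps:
u(S) = 2*S*(-1 + S) (u(S) = (2*S)*(-1 + S) = 2*S*(-1 + S))
E(f) = (-5 + f)*(6 + f)
((-3 + 7)*(u(-5) + E(-1)))*s = ((-3 + 7)*(2*(-5)*(-1 - 5) + (-30 - 1 + (-1)²)))*418 = (4*(2*(-5)*(-6) + (-30 - 1 + 1)))*418 = (4*(60 - 30))*418 = (4*30)*418 = 120*418 = 50160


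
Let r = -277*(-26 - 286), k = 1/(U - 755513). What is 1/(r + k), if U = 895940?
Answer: 140427/12136263049 ≈ 1.1571e-5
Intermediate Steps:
k = 1/140427 (k = 1/(895940 - 755513) = 1/140427 ≈ 7.1211e-6)
r = 86424 (r = -277*(-312) = 86424)
1/(r + k) = 1/(86424 + 1/140427) = 1/(12136263049/140427) = 140427/12136263049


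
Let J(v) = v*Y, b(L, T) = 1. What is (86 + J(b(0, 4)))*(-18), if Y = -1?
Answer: -1530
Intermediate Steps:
J(v) = -v (J(v) = v*(-1) = -v)
(86 + J(b(0, 4)))*(-18) = (86 - 1*1)*(-18) = (86 - 1)*(-18) = 85*(-18) = -1530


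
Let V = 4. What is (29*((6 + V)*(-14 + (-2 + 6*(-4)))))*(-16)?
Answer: 185600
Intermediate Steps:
(29*((6 + V)*(-14 + (-2 + 6*(-4)))))*(-16) = (29*((6 + 4)*(-14 + (-2 + 6*(-4)))))*(-16) = (29*(10*(-14 + (-2 - 24))))*(-16) = (29*(10*(-14 - 26)))*(-16) = (29*(10*(-40)))*(-16) = (29*(-400))*(-16) = -11600*(-16) = 185600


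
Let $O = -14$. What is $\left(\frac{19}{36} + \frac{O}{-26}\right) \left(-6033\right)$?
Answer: $- \frac{1003489}{156} \approx -6432.6$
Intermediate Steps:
$\left(\frac{19}{36} + \frac{O}{-26}\right) \left(-6033\right) = \left(\frac{19}{36} - \frac{14}{-26}\right) \left(-6033\right) = \left(19 \cdot \frac{1}{36} - - \frac{7}{13}\right) \left(-6033\right) = \left(\frac{19}{36} + \frac{7}{13}\right) \left(-6033\right) = \frac{499}{468} \left(-6033\right) = - \frac{1003489}{156}$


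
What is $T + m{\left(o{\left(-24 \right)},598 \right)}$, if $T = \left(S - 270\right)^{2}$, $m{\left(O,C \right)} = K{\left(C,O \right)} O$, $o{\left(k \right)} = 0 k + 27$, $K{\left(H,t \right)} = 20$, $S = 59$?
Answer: $45061$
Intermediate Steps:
$o{\left(k \right)} = 27$ ($o{\left(k \right)} = 0 + 27 = 27$)
$m{\left(O,C \right)} = 20 O$
$T = 44521$ ($T = \left(59 - 270\right)^{2} = \left(-211\right)^{2} = 44521$)
$T + m{\left(o{\left(-24 \right)},598 \right)} = 44521 + 20 \cdot 27 = 44521 + 540 = 45061$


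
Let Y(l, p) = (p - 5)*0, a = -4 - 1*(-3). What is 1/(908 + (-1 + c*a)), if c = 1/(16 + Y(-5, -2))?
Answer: 16/14511 ≈ 0.0011026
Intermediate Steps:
a = -1 (a = -4 + 3 = -1)
Y(l, p) = 0 (Y(l, p) = (-5 + p)*0 = 0)
c = 1/16 (c = 1/(16 + 0) = 1/16 ≈ 0.062500)
1/(908 + (-1 + c*a)) = 1/(908 + (-1 + (1/16)*(-1))) = 1/(908 + (-1 - 1/16)) = 1/(908 - 17/16) = 1/(14511/16) = 16/14511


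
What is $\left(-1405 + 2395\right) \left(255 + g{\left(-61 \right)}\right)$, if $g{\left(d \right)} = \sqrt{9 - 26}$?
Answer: $252450 + 990 i \sqrt{17} \approx 2.5245 \cdot 10^{5} + 4081.9 i$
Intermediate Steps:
$g{\left(d \right)} = i \sqrt{17}$ ($g{\left(d \right)} = \sqrt{-17} = i \sqrt{17}$)
$\left(-1405 + 2395\right) \left(255 + g{\left(-61 \right)}\right) = \left(-1405 + 2395\right) \left(255 + i \sqrt{17}\right) = 990 \left(255 + i \sqrt{17}\right) = 252450 + 990 i \sqrt{17}$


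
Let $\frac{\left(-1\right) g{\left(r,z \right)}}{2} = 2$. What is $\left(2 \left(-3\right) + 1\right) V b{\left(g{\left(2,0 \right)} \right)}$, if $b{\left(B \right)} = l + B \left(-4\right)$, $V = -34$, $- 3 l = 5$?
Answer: $\frac{7310}{3} \approx 2436.7$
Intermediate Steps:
$l = - \frac{5}{3}$ ($l = \left(- \frac{1}{3}\right) 5 = - \frac{5}{3} \approx -1.6667$)
$g{\left(r,z \right)} = -4$ ($g{\left(r,z \right)} = \left(-2\right) 2 = -4$)
$b{\left(B \right)} = - \frac{5}{3} - 4 B$ ($b{\left(B \right)} = - \frac{5}{3} + B \left(-4\right) = - \frac{5}{3} - 4 B$)
$\left(2 \left(-3\right) + 1\right) V b{\left(g{\left(2,0 \right)} \right)} = \left(2 \left(-3\right) + 1\right) \left(-34\right) \left(- \frac{5}{3} - -16\right) = \left(-6 + 1\right) \left(-34\right) \left(- \frac{5}{3} + 16\right) = \left(-5\right) \left(-34\right) \frac{43}{3} = 170 \cdot \frac{43}{3} = \frac{7310}{3}$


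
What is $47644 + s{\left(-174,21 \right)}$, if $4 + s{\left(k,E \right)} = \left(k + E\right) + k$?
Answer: $47313$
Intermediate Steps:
$s{\left(k,E \right)} = -4 + E + 2 k$ ($s{\left(k,E \right)} = -4 + \left(\left(k + E\right) + k\right) = -4 + \left(\left(E + k\right) + k\right) = -4 + \left(E + 2 k\right) = -4 + E + 2 k$)
$47644 + s{\left(-174,21 \right)} = 47644 + \left(-4 + 21 + 2 \left(-174\right)\right) = 47644 - 331 = 47313$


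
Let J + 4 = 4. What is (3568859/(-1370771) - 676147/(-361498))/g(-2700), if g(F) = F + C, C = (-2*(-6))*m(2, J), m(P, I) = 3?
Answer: 40365854605/146677168587568 ≈ 0.00027520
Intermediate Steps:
J = 0 (J = -4 + 4 = 0)
C = 36 (C = -2*(-6)*3 = 12*3 = 36)
g(F) = 36 + F (g(F) = F + 36 = 36 + F)
(3568859/(-1370771) - 676147/(-361498))/g(-2700) = (3568859/(-1370771) - 676147/(-361498))/(36 - 2700) = (3568859*(-1/1370771) - 676147*(-1/361498))/(-2664) = (-3568859/1370771 + 676147/361498)*(-1/2664) = -363292691445/495530974958*(-1/2664) = 40365854605/146677168587568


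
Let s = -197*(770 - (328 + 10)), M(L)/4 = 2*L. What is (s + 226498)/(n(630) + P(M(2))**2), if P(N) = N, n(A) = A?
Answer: 70697/443 ≈ 159.59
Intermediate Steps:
M(L) = 8*L (M(L) = 4*(2*L) = 8*L)
s = -85104 (s = -197*(770 - 1*338) = -197*(770 - 338) = -197*432 = -85104)
(s + 226498)/(n(630) + P(M(2))**2) = (-85104 + 226498)/(630 + (8*2)**2) = 141394/(630 + 16**2) = 141394/(630 + 256) = 141394/886 = 141394*(1/886) = 70697/443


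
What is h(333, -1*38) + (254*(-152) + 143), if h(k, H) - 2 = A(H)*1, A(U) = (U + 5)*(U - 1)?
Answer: -37176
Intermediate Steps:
A(U) = (-1 + U)*(5 + U) (A(U) = (5 + U)*(-1 + U) = (-1 + U)*(5 + U))
h(k, H) = -3 + H² + 4*H (h(k, H) = 2 + (-5 + H² + 4*H)*1 = 2 + (-5 + H² + 4*H) = -3 + H² + 4*H)
h(333, -1*38) + (254*(-152) + 143) = (-3 + (-1*38)² + 4*(-1*38)) + (254*(-152) + 143) = (-3 + (-38)² + 4*(-38)) + (-38608 + 143) = (-3 + 1444 - 152) - 38465 = 1289 - 38465 = -37176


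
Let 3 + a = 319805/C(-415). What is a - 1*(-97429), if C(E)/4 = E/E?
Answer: 709509/4 ≈ 1.7738e+5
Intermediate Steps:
C(E) = 4 (C(E) = 4*(E/E) = 4*1 = 4)
a = 319793/4 (a = -3 + 319805/4 = 319793/4 ≈ 79948.)
a - 1*(-97429) = 319793/4 - 1*(-97429) = 319793/4 + 97429 = 709509/4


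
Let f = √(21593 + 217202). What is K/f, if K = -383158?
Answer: -383158*√238795/238795 ≈ -784.09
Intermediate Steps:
f = √238795 ≈ 488.67
K/f = -383158*√238795/238795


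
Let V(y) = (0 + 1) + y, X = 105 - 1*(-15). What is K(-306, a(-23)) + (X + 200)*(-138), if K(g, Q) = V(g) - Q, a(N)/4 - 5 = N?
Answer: -44393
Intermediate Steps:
X = 120 (X = 105 + 15 = 120)
a(N) = 20 + 4*N
V(y) = 1 + y
K(g, Q) = 1 + g - Q (K(g, Q) = (1 + g) - Q = 1 + g - Q)
K(-306, a(-23)) + (X + 200)*(-138) = (1 - 306 - (20 + 4*(-23))) + (120 + 200)*(-138) = (1 - 306 - (20 - 92)) + 320*(-138) = (1 - 306 - 1*(-72)) - 44160 = (1 - 306 + 72) - 44160 = -233 - 44160 = -44393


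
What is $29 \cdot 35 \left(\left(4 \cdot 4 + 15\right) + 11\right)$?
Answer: $42630$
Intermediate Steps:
$29 \cdot 35 \left(\left(4 \cdot 4 + 15\right) + 11\right) = 1015 \left(\left(16 + 15\right) + 11\right) = 1015 \left(31 + 11\right) = 1015 \cdot 42 = 42630$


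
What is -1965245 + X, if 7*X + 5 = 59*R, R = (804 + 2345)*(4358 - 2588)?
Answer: 315093350/7 ≈ 4.5013e+7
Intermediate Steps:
R = 5573730 (R = 3149*1770 = 5573730)
X = 328850065/7 (X = -5/7 + (59*5573730)/7 = -5/7 + (1/7)*328850070 = -5/7 + 328850070/7 = 328850065/7 ≈ 4.6979e+7)
-1965245 + X = -1965245 + 328850065/7 = 315093350/7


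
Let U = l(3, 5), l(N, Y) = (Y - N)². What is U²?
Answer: 16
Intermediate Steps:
U = 4 (U = (3 - 1*5)² = (3 - 5)² = (-2)² = 4)
U² = 4² = 16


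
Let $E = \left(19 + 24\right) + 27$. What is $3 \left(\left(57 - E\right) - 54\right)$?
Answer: $-201$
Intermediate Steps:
$E = 70$ ($E = 43 + 27 = 70$)
$3 \left(\left(57 - E\right) - 54\right) = 3 \left(\left(57 - 70\right) - 54\right) = 3 \left(-13 - 54\right) = 3 \left(-67\right) = -201$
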